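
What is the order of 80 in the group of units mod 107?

ord(80) | φ(107) = 107 − 1 = 106 = 2 · 53.
Divisors of 106: 1, 2, 53, 106.
Test each divisor d:
80^1 ≡ 80 (mod 107)
80^2 ≡ 87 (mod 107)
80^53 ≡ 106 (mod 107)
80^106 ≡ 1 (mod 107) ✓
So ord_107(80) = 106.

106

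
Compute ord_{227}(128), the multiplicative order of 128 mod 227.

226

Since 128 ∈ (Z/227Z)^×, its order divides φ(227) = 227 − 1 = 226 = 2 · 113.
Divisors of 226: 1, 2, 113, 226.
Check 128^d mod 227 for each divisor in increasing order:
128^1 ≡ 128
128^2 ≡ 40
128^113 ≡ 226
128^226 ≡ 1
The smallest such exponent is 226, so the order of 128 is 226.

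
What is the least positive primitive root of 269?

2

φ(269) = 269 − 1 = 268 = 2^2 · 67.
g is a primitive root iff g^(268/q) ≢ 1 (mod 269) for each prime q ∈ {2, 67}.
g = 2: 2^134 ≡ 268; 2^4 ≡ 16 — none is 1, so 2 is a primitive root.
So 2 is the smallest generator of (Z/269Z)^×.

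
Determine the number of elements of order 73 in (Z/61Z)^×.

0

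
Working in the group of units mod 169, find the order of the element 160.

78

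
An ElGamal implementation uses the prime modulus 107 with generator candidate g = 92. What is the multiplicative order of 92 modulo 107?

53

ord(92) | φ(107) = 107 − 1 = 106 = 2 · 53.
Divisors of 106: 1, 2, 53, 106.
Check 92^d mod 107 for each divisor in increasing order:
92^1 ≡ 92 (mod 107)
92^2 ≡ 11 (mod 107)
92^53 ≡ 1 (mod 107) ✓
Therefore the multiplicative order of 92 modulo 107 is 53.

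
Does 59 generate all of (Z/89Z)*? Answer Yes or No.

φ(89) = 89 − 1 = 88 = 2^3 · 11.
Test 59^(88/q) mod 89 for each prime factor q of 88:
59^44 ≡ 88 (mod 89)  [q = 2: ≢ 1 ✓]
59^8 ≡ 32 (mod 89)  [q = 11: ≢ 1 ✓]
Every test exponent gives a nontrivial residue, hence 59 generates the full group.

Yes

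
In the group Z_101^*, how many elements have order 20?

8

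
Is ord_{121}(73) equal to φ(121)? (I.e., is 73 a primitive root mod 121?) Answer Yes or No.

φ(121) = φ(11^2) = 11·(11−1) = 110 = 2 · 5 · 11.
73 is a primitive root mod 121 iff 73^(φ(121)/q) ≢ 1 for every prime q | φ(121), i.e. q ∈ {2, 5, 11}.
73^55 ≡ 120 (mod 121)  [q = 2: ≢ 1 ✓]
73^22 ≡ 27 (mod 121)  [q = 5: ≢ 1 ✓]
73^10 ≡ 100 (mod 121)  [q = 11: ≢ 1 ✓]
All checks pass, so 73 has order 110 and is a primitive root modulo 121.

Yes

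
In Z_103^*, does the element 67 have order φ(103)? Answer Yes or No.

φ(103) = 103 − 1 = 102 = 2 · 3 · 17.
Test 67^(102/q) mod 103 for each prime factor q of 102:
67^51 ≡ 102 (mod 103)  [q = 2: ≢ 1 ✓]
67^34 ≡ 56 (mod 103)  [q = 3: ≢ 1 ✓]
67^6 ≡ 9 (mod 103)  [q = 17: ≢ 1 ✓]
All checks pass, so 67 has order 102 and is a primitive root modulo 103.

Yes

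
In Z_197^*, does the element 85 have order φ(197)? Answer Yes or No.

φ(197) = 197 − 1 = 196 = 2^2 · 7^2.
It suffices to check that the order of 85 is not a proper divisor of 196: compute 85^(196/q) for q ∈ {2, 7}.
85^98 ≡ 1 (mod 197)  [q = 2: ≡ 1 ✗]
85^28 ≡ 191 (mod 197)  [q = 7: ≢ 1 ✓]
The check at q = 2 fails, so 85 generates a proper subgroup.

No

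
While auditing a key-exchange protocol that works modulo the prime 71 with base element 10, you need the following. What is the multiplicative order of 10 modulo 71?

Since 10 ∈ (Z/71Z)^×, its order divides φ(71) = 71 − 1 = 70 = 2 · 5 · 7.
Divisors of 70: 1, 2, 5, 7, 10, 14, 35, 70.
Check 10^d mod 71 for each divisor in increasing order:
10^1 ≡ 10
10^2 ≡ 29
10^5 ≡ 32
10^7 ≡ 5
10^10 ≡ 30
10^14 ≡ 25
10^35 ≡ 1
The smallest such exponent is 35, so the order of 10 is 35.

35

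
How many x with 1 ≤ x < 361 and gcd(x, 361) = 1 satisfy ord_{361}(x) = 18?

6

φ(361) = φ(19^2) = 19·(19−1) = 342 = 2 · 3^2 · 19.
(Z/361Z)^× is cyclic (|G| = 342); a cyclic group of order m has exactly φ(d) elements of each order d | m, and none otherwise.
18 = 2 · 3^2 divides 342, and φ(18) = 6.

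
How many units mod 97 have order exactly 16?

8

φ(97) = 97 − 1 = 96 = 2^5 · 3.
Since (Z/97Z)^× is cyclic of order 96, the number of elements of order d is φ(d) when d | 96 and 0 otherwise.
16 = 2^4 divides 96, and φ(16) = 8.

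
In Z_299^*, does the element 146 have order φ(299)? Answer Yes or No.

No

299 = 13 · 23 is a product of two distinct odd primes, so (Z/299Z)^× ≅ (Z/13Z)^× × (Z/23Z)^× is not cyclic.
No primitive root modulo 299 exists; in particular 146 is not one.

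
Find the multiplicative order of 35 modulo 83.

82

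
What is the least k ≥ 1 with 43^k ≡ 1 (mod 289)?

136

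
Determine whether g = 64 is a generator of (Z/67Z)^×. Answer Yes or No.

φ(67) = 67 − 1 = 66 = 2 · 3 · 11.
Test 64^(66/q) mod 67 for each prime factor q of 66:
64^33 ≡ 1 (mod 67)  [q = 2: ≡ 1 ✗]
64^22 ≡ 1 (mod 67)  [q = 3: ≡ 1 ✗]
64^6 ≡ 59 (mod 67)  [q = 11: ≢ 1 ✓]
The check at q = 2 fails, so 64 generates a proper subgroup.

No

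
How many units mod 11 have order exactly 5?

4

φ(11) = 11 − 1 = 10 = 2 · 5.
In a cyclic group of order 10, there are φ(d) elements of order d for each divisor d of 10, and zero for non-divisors.
5 | 10, and φ(5) = 5 − 1 = 4.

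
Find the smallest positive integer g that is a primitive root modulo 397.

5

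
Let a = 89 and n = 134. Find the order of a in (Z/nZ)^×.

11

ord(89) | φ(134) = φ(2)·φ(67) = 1·66 = 66 = 2 · 3 · 11.
Divisors of 66: 1, 2, 3, 6, 11, 22, 33, 66.
Check 89^d mod 134 for each divisor in increasing order:
89^1 ≡ 89 (mod 134)
89^2 ≡ 15 (mod 134)
89^3 ≡ 129 (mod 134)
89^6 ≡ 25 (mod 134)
89^11 ≡ 1 (mod 134) ✓
Therefore the multiplicative order of 89 modulo 134 is 11.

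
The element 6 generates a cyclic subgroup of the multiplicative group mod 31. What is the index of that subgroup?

5

By Lagrange's theorem, ord_31(6) divides φ(31) = 31 − 1 = 30 = 2 · 3 · 5.
Divisors of 30: 1, 2, 3, 5, 6, 10, 15, 30.
Check 6^d mod 31 for each divisor in increasing order:
6^1 ≡ 6 (mod 31)
6^2 ≡ 5 (mod 31)
6^3 ≡ 30 (mod 31)
6^5 ≡ 26 (mod 31)
6^6 ≡ 1 (mod 31) ✓
So ord_31(6) = 6, hence |⟨6⟩| = 6.
Index = |(Z/31Z)^×| / |⟨6⟩| = 30 / 6 = 5.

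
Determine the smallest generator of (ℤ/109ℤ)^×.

6

φ(109) = 109 − 1 = 108 = 2^2 · 3^3.
g is a primitive root iff g^(108/q) ≢ 1 (mod 109) for each prime q ∈ {2, 3}.
g = 2: 2^54 ≡ 108; 2^36 ≡ 1 — hits 1, so not a primitive root.
g = 3: 3^54 ≡ 1 — hits 1, so not a primitive root.
g = 4: 4^54 ≡ 1 — hits 1, so not a primitive root.
g = 5: 5^54 ≡ 1 — hits 1, so not a primitive root.
g = 6: 6^54 ≡ 108; 6^36 ≡ 63 — none is 1, so 6 is a primitive root.
Hence the least primitive root of 109 is 6.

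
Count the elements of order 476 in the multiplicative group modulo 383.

φ(383) = 383 − 1 = 382 = 2 · 191.
(Z/383Z)^× is cyclic (|G| = 382); a cyclic group of order m has exactly φ(d) elements of each order d | m, and none otherwise.
476 does not divide 382, so no element of (Z/383Z)^× has order 476.

0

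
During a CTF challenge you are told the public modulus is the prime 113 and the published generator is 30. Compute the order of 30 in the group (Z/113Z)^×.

7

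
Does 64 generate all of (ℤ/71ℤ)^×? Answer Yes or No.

No

φ(71) = 71 − 1 = 70 = 2 · 5 · 7.
An element g generates (Z/71Z)^× iff g^(70/q) ≢ 1 (mod 71) for each prime q ∈ {2, 5, 7}.
64^35 ≡ 1 (mod 71)  [q = 2: ≡ 1 ✗]
64^14 ≡ 54 (mod 71)  [q = 5: ≢ 1 ✓]
64^10 ≡ 45 (mod 71)  [q = 7: ≢ 1 ✓]
The check at q = 2 fails, so 64 generates a proper subgroup.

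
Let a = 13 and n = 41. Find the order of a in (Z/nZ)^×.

40

Since 13 ∈ (Z/41Z)^×, its order divides φ(41) = 41 − 1 = 40 = 2^3 · 5.
Divisors of 40: 1, 2, 4, 5, 8, 10, 20, 40.
Check 13^d mod 41 for each divisor in increasing order:
13^1 ≡ 13 (mod 41)
13^2 ≡ 5 (mod 41)
13^4 ≡ 25 (mod 41)
13^5 ≡ 38 (mod 41)
13^8 ≡ 10 (mod 41)
13^10 ≡ 9 (mod 41)
13^20 ≡ 40 (mod 41)
13^40 ≡ 1 (mod 41) ✓
The smallest such exponent is 40, so the order of 13 is 40.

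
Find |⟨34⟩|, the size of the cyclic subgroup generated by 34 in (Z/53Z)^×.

52

Since 34 ∈ (Z/53Z)^×, its order divides φ(53) = 53 − 1 = 52 = 2^2 · 13.
Divisors of 52: 1, 2, 4, 13, 26, 52.
Check 34^d mod 53 for each divisor in increasing order:
34^1 ≡ 34 (mod 53)
34^2 ≡ 43 (mod 53)
34^4 ≡ 47 (mod 53)
34^13 ≡ 23 (mod 53)
34^26 ≡ 52 (mod 53)
34^52 ≡ 1 (mod 53) ✓
Hence ord(34) = 52.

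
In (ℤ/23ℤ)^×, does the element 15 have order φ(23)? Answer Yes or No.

Yes

φ(23) = 23 − 1 = 22 = 2 · 11.
An element g generates (Z/23Z)^× iff g^(22/q) ≢ 1 (mod 23) for each prime q ∈ {2, 11}.
15^11 ≡ 22 (mod 23)  [q = 2: ≢ 1 ✓]
15^2 ≡ 18 (mod 23)  [q = 11: ≢ 1 ✓]
All checks pass, so 15 has order 22 and is a primitive root modulo 23.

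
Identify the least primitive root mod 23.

φ(23) = 23 − 1 = 22 = 2 · 11.
g is a primitive root iff g^(22/q) ≢ 1 (mod 23) for each prime q ∈ {2, 11}.
g = 2: 2^11 ≡ 1 — hits 1, so not a primitive root.
g = 3: 3^11 ≡ 1 — hits 1, so not a primitive root.
g = 4: 4^11 ≡ 1 — hits 1, so not a primitive root.
g = 5: 5^11 ≡ 22; 5^2 ≡ 2 — none is 1, so 5 is a primitive root.
So 5 is the smallest generator of (Z/23Z)^×.

5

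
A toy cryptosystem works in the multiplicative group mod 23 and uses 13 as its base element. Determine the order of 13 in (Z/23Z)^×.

11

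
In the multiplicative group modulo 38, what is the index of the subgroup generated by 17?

Since 17 ∈ (Z/38Z)^×, its order divides φ(38) = φ(2)·φ(19) = 1·18 = 18 = 2 · 3^2.
Divisors of 18: 1, 2, 3, 6, 9, 18.
Check 17^d mod 38 for each divisor in increasing order:
17^1 ≡ 17
17^2 ≡ 23
17^3 ≡ 11
17^6 ≡ 7
17^9 ≡ 1
Thus |⟨17⟩| = ord(17) = 9.
[(Z/38Z)^× : ⟨17⟩] = 18/9 = 2.

2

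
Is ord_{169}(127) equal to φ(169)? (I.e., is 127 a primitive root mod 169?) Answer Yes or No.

No

φ(169) = φ(13^2) = 13·(13−1) = 156 = 2^2 · 3 · 13.
127 is a primitive root mod 169 iff 127^(φ(169)/q) ≢ 1 for every prime q | φ(169), i.e. q ∈ {2, 3, 13}.
127^78 ≡ 1 (mod 169)  [q = 2: ≡ 1 ✗]
127^52 ≡ 146 (mod 169)  [q = 3: ≢ 1 ✓]
127^12 ≡ 92 (mod 169)  [q = 13: ≢ 1 ✓]
The check at q = 2 fails, so 127 generates a proper subgroup.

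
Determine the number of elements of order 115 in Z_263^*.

0

φ(263) = 263 − 1 = 262 = 2 · 131.
In a cyclic group of order 262, there are φ(d) elements of order d for each divisor d of 262, and zero for non-divisors.
115 does not divide 262, so no element of (Z/263Z)^× has order 115.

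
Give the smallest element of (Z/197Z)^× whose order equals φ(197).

2

φ(197) = 197 − 1 = 196 = 2^2 · 7^2.
g is a primitive root iff g^(196/q) ≢ 1 (mod 197) for each prime q ∈ {2, 7}.
g = 2: 2^98 ≡ 196; 2^28 ≡ 104 — none is 1, so 2 is a primitive root.
Hence the least primitive root of 197 is 2.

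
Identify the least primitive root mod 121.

φ(121) = φ(11^2) = 11·(11−1) = 110 = 2 · 5 · 11.
g is a primitive root iff g^(110/q) ≢ 1 (mod 121) for each prime q ∈ {2, 5, 11}.
g = 2: 2^55 ≡ 120; 2^22 ≡ 81; 2^10 ≡ 56 — none is 1, so 2 is a primitive root.
The smallest primitive root modulo 121 is 2.

2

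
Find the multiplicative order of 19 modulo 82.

By Lagrange's theorem, ord_82(19) divides φ(82) = φ(2)·φ(41) = 1·40 = 40 = 2^3 · 5.
Divisors of 40: 1, 2, 4, 5, 8, 10, 20, 40.
Evaluate successive powers at the divisors of 40:
19^1 ≡ 19 (mod 82)
19^2 ≡ 33 (mod 82)
19^4 ≡ 23 (mod 82)
19^5 ≡ 27 (mod 82)
19^8 ≡ 37 (mod 82)
19^10 ≡ 73 (mod 82)
19^20 ≡ 81 (mod 82)
19^40 ≡ 1 (mod 82) ✓
Therefore the multiplicative order of 19 modulo 82 is 40.

40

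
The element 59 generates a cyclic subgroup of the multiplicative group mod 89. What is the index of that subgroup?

1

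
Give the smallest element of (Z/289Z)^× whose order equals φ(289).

3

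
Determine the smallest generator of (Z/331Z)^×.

3

φ(331) = 331 − 1 = 330 = 2 · 3 · 5 · 11.
Test candidates g = 2, 3, … against the prime factors q ∈ {2, 3, 5, 11} of φ(331): g is a generator iff g^(330/q) ≢ 1 for every such q.
g = 2: 2^165 ≡ 330; 2^110 ≡ 299; 2^66 ≡ 64; 2^30 ≡ 1 — hits 1, so not a primitive root.
g = 3: 3^165 ≡ 330; 3^110 ≡ 299; 3^66 ≡ 64; 3^30 ≡ 270 — none is 1, so 3 is a primitive root.
Hence the least primitive root of 331 is 3.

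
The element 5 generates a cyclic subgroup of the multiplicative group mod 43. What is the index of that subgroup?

Since 5 ∈ (Z/43Z)^×, its order divides φ(43) = 43 − 1 = 42 = 2 · 3 · 7.
Divisors of 42: 1, 2, 3, 6, 7, 14, 21, 42.
Check 5^d mod 43 for each divisor in increasing order:
5^1 ≡ 5 (mod 43)
5^2 ≡ 25 (mod 43)
5^3 ≡ 39 (mod 43)
5^6 ≡ 16 (mod 43)
5^7 ≡ 37 (mod 43)
5^14 ≡ 36 (mod 43)
5^21 ≡ 42 (mod 43)
5^42 ≡ 1 (mod 43) ✓
Thus |⟨5⟩| = ord(5) = 42.
Index = |(Z/43Z)^×| / |⟨5⟩| = 42 / 42 = 1.

1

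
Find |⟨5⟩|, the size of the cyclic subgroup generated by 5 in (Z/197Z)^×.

196

Since 5 ∈ (Z/197Z)^×, its order divides φ(197) = 197 − 1 = 196 = 2^2 · 7^2.
Divisors of 196: 1, 2, 4, 7, 14, 28, 49, 98, 196.
Compute 5^d (mod 197) for the divisors d until we hit 1:
5^1 ≡ 5 (mod 197)
5^2 ≡ 25 (mod 197)
5^4 ≡ 34 (mod 197)
5^7 ≡ 113 (mod 197)
5^14 ≡ 161 (mod 197)
5^28 ≡ 114 (mod 197)
5^49 ≡ 183 (mod 197)
5^98 ≡ 196 (mod 197)
5^196 ≡ 1 (mod 197) ✓
So ord_197(5) = 196.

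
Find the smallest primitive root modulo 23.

φ(23) = 23 − 1 = 22 = 2 · 11.
g is a primitive root iff g^(22/q) ≢ 1 (mod 23) for each prime q ∈ {2, 11}.
g = 2: 2^11 ≡ 1 — hits 1, so not a primitive root.
g = 3: 3^11 ≡ 1 — hits 1, so not a primitive root.
g = 4: 4^11 ≡ 1 — hits 1, so not a primitive root.
g = 5: 5^11 ≡ 22; 5^2 ≡ 2 — none is 1, so 5 is a primitive root.
The smallest primitive root modulo 23 is 5.

5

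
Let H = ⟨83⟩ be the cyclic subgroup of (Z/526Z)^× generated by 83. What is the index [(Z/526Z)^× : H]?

2

ord(83) | φ(526) = φ(2)·φ(263) = 1·262 = 262 = 2 · 131.
Divisors of 262: 1, 2, 131, 262.
Compute 83^d (mod 526) for the divisors d until we hit 1:
83^1 ≡ 83 (mod 526)
83^2 ≡ 51 (mod 526)
83^131 ≡ 1 (mod 526) ✓
So ord_526(83) = 131, hence |⟨83⟩| = 131.
Index = |(Z/526Z)^×| / |⟨83⟩| = 262 / 131 = 2.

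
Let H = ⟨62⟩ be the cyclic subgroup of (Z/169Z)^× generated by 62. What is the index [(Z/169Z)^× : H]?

By Lagrange's theorem, ord_169(62) divides φ(169) = φ(13^2) = 13·(13−1) = 156 = 2^2 · 3 · 13.
Divisors of 156: 1, 2, 3, 4, 6, 12, 13, 26, 39, 52, 78, 156.
Compute 62^d (mod 169) for the divisors d until we hit 1:
62^1 ≡ 62
62^2 ≡ 126
62^3 ≡ 38
62^4 ≡ 159
62^6 ≡ 92
62^12 ≡ 14
62^13 ≡ 23
62^26 ≡ 22
62^39 ≡ 168
62^52 ≡ 146
62^78 ≡ 1
Thus |⟨62⟩| = ord(62) = 78.
[(Z/169Z)^× : ⟨62⟩] = 156/78 = 2.

2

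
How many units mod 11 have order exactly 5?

4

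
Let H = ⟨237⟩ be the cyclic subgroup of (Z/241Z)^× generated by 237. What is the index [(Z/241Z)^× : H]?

20

Since 237 ∈ (Z/241Z)^×, its order divides φ(241) = 241 − 1 = 240 = 2^4 · 3 · 5.
Divisors of 240: 1, 2, 3, 4, 5, 6, 8, 10, 12, 15, 16, 20, 24, 30, 40, 48, 60, 80, 120, 240.
Test each divisor d:
237^1 ≡ 237
237^2 ≡ 16
237^3 ≡ 177
237^4 ≡ 15
237^5 ≡ 181
237^6 ≡ 240
237^8 ≡ 225
237^10 ≡ 226
237^12 ≡ 1
So ord_241(237) = 12, hence |⟨237⟩| = 12.
The index is φ(241) / ord(237) = 240 / 12 = 20.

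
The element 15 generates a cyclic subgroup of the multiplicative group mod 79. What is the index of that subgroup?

Since 15 ∈ (Z/79Z)^×, its order divides φ(79) = 79 − 1 = 78 = 2 · 3 · 13.
Divisors of 78: 1, 2, 3, 6, 13, 26, 39, 78.
Evaluate successive powers at the divisors of 78:
15^1 ≡ 15 (mod 79)
15^2 ≡ 67 (mod 79)
15^3 ≡ 57 (mod 79)
15^6 ≡ 10 (mod 79)
15^13 ≡ 78 (mod 79)
15^26 ≡ 1 (mod 79) ✓
The order of 15 is 26, so the subgroup it generates has 26 elements.
Index = |(Z/79Z)^×| / |⟨15⟩| = 78 / 26 = 3.

3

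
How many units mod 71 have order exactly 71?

φ(71) = 71 − 1 = 70 = 2 · 5 · 7.
Since (Z/71Z)^× is cyclic of order 70, the number of elements of order d is φ(d) when d | 70 and 0 otherwise.
71 does not divide 70, so no element of (Z/71Z)^× has order 71.

0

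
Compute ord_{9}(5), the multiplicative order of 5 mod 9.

The order of 5 must divide φ(9) = φ(3^2) = 3·(3−1) = 6 = 2 · 3.
Divisors of 6: 1, 2, 3, 6.
Check 5^d mod 9 for each divisor in increasing order:
5^1 ≡ 5
5^2 ≡ 7
5^3 ≡ 8
5^6 ≡ 1
Hence ord(5) = 6.

6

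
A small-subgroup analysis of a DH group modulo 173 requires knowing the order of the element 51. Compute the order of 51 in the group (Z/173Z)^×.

Since 51 ∈ (Z/173Z)^×, its order divides φ(173) = 173 − 1 = 172 = 2^2 · 43.
Divisors of 172: 1, 2, 4, 43, 86, 172.
Evaluate successive powers at the divisors of 172:
51^1 ≡ 51
51^2 ≡ 6
51^4 ≡ 36
51^43 ≡ 1
Therefore the multiplicative order of 51 modulo 173 is 43.

43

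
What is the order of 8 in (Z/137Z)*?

68

ord(8) | φ(137) = 137 − 1 = 136 = 2^3 · 17.
Divisors of 136: 1, 2, 4, 8, 17, 34, 68, 136.
Test each divisor d:
8^1 ≡ 8 (mod 137)
8^2 ≡ 64 (mod 137)
8^4 ≡ 123 (mod 137)
8^8 ≡ 59 (mod 137)
8^17 ≡ 37 (mod 137)
8^34 ≡ 136 (mod 137)
8^68 ≡ 1 (mod 137) ✓
The smallest such exponent is 68, so the order of 8 is 68.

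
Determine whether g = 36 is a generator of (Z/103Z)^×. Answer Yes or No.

No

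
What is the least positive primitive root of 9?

2

φ(9) = φ(3^2) = 3·(3−1) = 6 = 2 · 3.
Test candidates g = 2, 3, … against the prime factors q ∈ {2, 3} of φ(9): g is a generator iff g^(6/q) ≢ 1 for every such q.
g = 2: 2^3 ≡ 8; 2^2 ≡ 4 — none is 1, so 2 is a primitive root.
So 2 is the smallest generator of (Z/9Z)^×.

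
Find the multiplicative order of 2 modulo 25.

20

The order of 2 must divide φ(25) = φ(5^2) = 5·(5−1) = 20 = 2^2 · 5.
Divisors of 20: 1, 2, 4, 5, 10, 20.
Compute 2^d (mod 25) for the divisors d until we hit 1:
2^1 ≡ 2 (mod 25)
2^2 ≡ 4 (mod 25)
2^4 ≡ 16 (mod 25)
2^5 ≡ 7 (mod 25)
2^10 ≡ 24 (mod 25)
2^20 ≡ 1 (mod 25) ✓
So ord_25(2) = 20.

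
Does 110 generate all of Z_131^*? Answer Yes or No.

φ(131) = 131 − 1 = 130 = 2 · 5 · 13.
An element g generates (Z/131Z)^× iff g^(130/q) ≢ 1 (mod 131) for each prime q ∈ {2, 5, 13}.
110^65 ≡ 130 (mod 131)  [q = 2: ≢ 1 ✓]
110^26 ≡ 61 (mod 131)  [q = 5: ≢ 1 ✓]
110^10 ≡ 60 (mod 131)  [q = 13: ≢ 1 ✓]
Every test exponent gives a nontrivial residue, hence 110 generates the full group.

Yes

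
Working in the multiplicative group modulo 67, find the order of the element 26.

Since 26 ∈ (Z/67Z)^×, its order divides φ(67) = 67 − 1 = 66 = 2 · 3 · 11.
Divisors of 66: 1, 2, 3, 6, 11, 22, 33, 66.
Check 26^d mod 67 for each divisor in increasing order:
26^1 ≡ 26 (mod 67)
26^2 ≡ 6 (mod 67)
26^3 ≡ 22 (mod 67)
26^6 ≡ 15 (mod 67)
26^11 ≡ 37 (mod 67)
26^22 ≡ 29 (mod 67)
26^33 ≡ 1 (mod 67) ✓
Hence ord(26) = 33.

33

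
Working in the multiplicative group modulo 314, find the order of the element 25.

78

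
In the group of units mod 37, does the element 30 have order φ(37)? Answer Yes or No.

No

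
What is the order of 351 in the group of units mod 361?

By Lagrange's theorem, ord_361(351) divides φ(361) = φ(19^2) = 19·(19−1) = 342 = 2 · 3^2 · 19.
Divisors of 342: 1, 2, 3, 6, 9, 18, 19, 38, 57, 114, 171, 342.
Evaluate successive powers at the divisors of 342:
351^1 ≡ 351 (mod 361)
351^2 ≡ 100 (mod 361)
351^3 ≡ 83 (mod 361)
351^6 ≡ 30 (mod 361)
351^9 ≡ 324 (mod 361)
351^18 ≡ 286 (mod 361)
351^19 ≡ 28 (mod 361)
351^38 ≡ 62 (mod 361)
351^57 ≡ 292 (mod 361)
351^114 ≡ 68 (mod 361)
351^171 ≡ 1 (mod 361) ✓
The smallest such exponent is 171, so the order of 351 is 171.

171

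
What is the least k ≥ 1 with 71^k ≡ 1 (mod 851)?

99

ord(71) | φ(851) = φ(23·37) = (23−1)·(37−1) = 22·36 = 792 = 2^3 · 3^2 · 11.
Divisors of 792: 1, 2, 3, 4, 6, 8, 9, 11, 12, 18, 22, 24, 33, 36, 44, 66, 72, 88, 99, 132, 198, 264, 396, 792.
Compute 71^d (mod 851) for the divisors d until we hit 1:
71^1 ≡ 71
71^2 ≡ 786
71^3 ≡ 491
71^4 ≡ 821
71^6 ≡ 248
71^8 ≡ 49
71^9 ≡ 75
71^11 ≡ 231
71^12 ≡ 232
71^18 ≡ 519
71^22 ≡ 599
71^24 ≡ 211
71^33 ≡ 507
71^36 ≡ 445
71^44 ≡ 530
71^66 ≡ 47
71^72 ≡ 593
71^88 ≡ 70
71^99 ≡ 1
Therefore the multiplicative order of 71 modulo 851 is 99.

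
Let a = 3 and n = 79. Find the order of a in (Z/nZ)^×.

By Lagrange's theorem, ord_79(3) divides φ(79) = 79 − 1 = 78 = 2 · 3 · 13.
Divisors of 78: 1, 2, 3, 6, 13, 26, 39, 78.
Check 3^d mod 79 for each divisor in increasing order:
3^1 ≡ 3 (mod 79)
3^2 ≡ 9 (mod 79)
3^3 ≡ 27 (mod 79)
3^6 ≡ 18 (mod 79)
3^13 ≡ 24 (mod 79)
3^26 ≡ 23 (mod 79)
3^39 ≡ 78 (mod 79)
3^78 ≡ 1 (mod 79) ✓
So ord_79(3) = 78.

78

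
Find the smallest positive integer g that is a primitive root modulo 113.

φ(113) = 113 − 1 = 112 = 2^4 · 7.
g is a primitive root iff g^(112/q) ≢ 1 (mod 113) for each prime q ∈ {2, 7}.
g = 2: 2^56 ≡ 1 — hits 1, so not a primitive root.
g = 3: 3^56 ≡ 112; 3^16 ≡ 49 — none is 1, so 3 is a primitive root.
Hence the least primitive root of 113 is 3.

3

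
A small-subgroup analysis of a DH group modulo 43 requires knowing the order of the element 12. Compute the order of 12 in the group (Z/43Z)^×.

42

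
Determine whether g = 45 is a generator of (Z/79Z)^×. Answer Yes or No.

No

φ(79) = 79 − 1 = 78 = 2 · 3 · 13.
An element g generates (Z/79Z)^× iff g^(78/q) ≢ 1 (mod 79) for each prime q ∈ {2, 3, 13}.
45^39 ≡ 1 (mod 79)  [q = 2: ≡ 1 ✗]
45^26 ≡ 23 (mod 79)  [q = 3: ≢ 1 ✓]
45^6 ≡ 22 (mod 79)  [q = 13: ≢ 1 ✓]
45^39 ≡ 1 shows ord(45) | 39, strictly less than φ(79); not a primitive root.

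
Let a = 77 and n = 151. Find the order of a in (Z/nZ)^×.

150

The order of 77 must divide φ(151) = 151 − 1 = 150 = 2 · 3 · 5^2.
Divisors of 150: 1, 2, 3, 5, 6, 10, 15, 25, 30, 50, 75, 150.
Evaluate successive powers at the divisors of 150:
77^1 ≡ 77 (mod 151)
77^2 ≡ 40 (mod 151)
77^3 ≡ 60 (mod 151)
77^5 ≡ 135 (mod 151)
77^6 ≡ 127 (mod 151)
77^10 ≡ 105 (mod 151)
77^15 ≡ 132 (mod 151)
77^25 ≡ 119 (mod 151)
77^30 ≡ 59 (mod 151)
77^50 ≡ 118 (mod 151)
77^75 ≡ 150 (mod 151)
77^150 ≡ 1 (mod 151) ✓
Hence ord(77) = 150.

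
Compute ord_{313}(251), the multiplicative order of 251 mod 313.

312

ord(251) | φ(313) = 313 − 1 = 312 = 2^3 · 3 · 13.
Divisors of 312: 1, 2, 3, 4, 6, 8, 12, 13, 24, 26, 39, 52, 78, 104, 156, 312.
Check 251^d mod 313 for each divisor in increasing order:
251^1 ≡ 251 (mod 313)
251^2 ≡ 88 (mod 313)
251^3 ≡ 178 (mod 313)
251^4 ≡ 232 (mod 313)
251^6 ≡ 71 (mod 313)
251^8 ≡ 301 (mod 313)
251^12 ≡ 33 (mod 313)
251^13 ≡ 145 (mod 313)
251^24 ≡ 150 (mod 313)
251^26 ≡ 54 (mod 313)
251^39 ≡ 5 (mod 313)
251^52 ≡ 99 (mod 313)
251^78 ≡ 25 (mod 313)
251^104 ≡ 98 (mod 313)
251^156 ≡ 312 (mod 313)
251^312 ≡ 1 (mod 313) ✓
Hence ord(251) = 312.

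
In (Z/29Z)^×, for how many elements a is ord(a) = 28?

12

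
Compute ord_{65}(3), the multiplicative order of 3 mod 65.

By Lagrange's theorem, ord_65(3) divides φ(65) = φ(5·13) = (5−1)·(13−1) = 4·12 = 48 = 2^4 · 3.
Divisors of 48: 1, 2, 3, 4, 6, 8, 12, 16, 24, 48.
Evaluate successive powers at the divisors of 48:
3^1 ≡ 3 (mod 65)
3^2 ≡ 9 (mod 65)
3^3 ≡ 27 (mod 65)
3^4 ≡ 16 (mod 65)
3^6 ≡ 14 (mod 65)
3^8 ≡ 61 (mod 65)
3^12 ≡ 1 (mod 65) ✓
Therefore the multiplicative order of 3 modulo 65 is 12.

12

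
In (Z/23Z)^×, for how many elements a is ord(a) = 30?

0

φ(23) = 23 − 1 = 22 = 2 · 11.
Since (Z/23Z)^× is cyclic of order 22, the number of elements of order d is φ(d) when d | 22 and 0 otherwise.
30 does not divide 22, so no element of (Z/23Z)^× has order 30.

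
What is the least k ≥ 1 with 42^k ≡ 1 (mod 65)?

12

By Lagrange's theorem, ord_65(42) divides φ(65) = φ(5·13) = (5−1)·(13−1) = 4·12 = 48 = 2^4 · 3.
Divisors of 48: 1, 2, 3, 4, 6, 8, 12, 16, 24, 48.
Test each divisor d:
42^1 ≡ 42 (mod 65)
42^2 ≡ 9 (mod 65)
42^3 ≡ 53 (mod 65)
42^4 ≡ 16 (mod 65)
42^6 ≡ 14 (mod 65)
42^8 ≡ 61 (mod 65)
42^12 ≡ 1 (mod 65) ✓
The smallest such exponent is 12, so the order of 42 is 12.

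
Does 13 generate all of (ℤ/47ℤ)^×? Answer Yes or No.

Yes

φ(47) = 47 − 1 = 46 = 2 · 23.
13 is a primitive root mod 47 iff 13^(φ(47)/q) ≢ 1 for every prime q | φ(47), i.e. q ∈ {2, 23}.
13^23 ≡ 46 (mod 47)  [q = 2: ≢ 1 ✓]
13^2 ≡ 28 (mod 47)  [q = 23: ≢ 1 ✓]
All checks pass, so 13 has order 46 and is a primitive root modulo 47.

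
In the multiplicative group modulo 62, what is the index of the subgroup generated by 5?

Since 5 ∈ (Z/62Z)^×, its order divides φ(62) = φ(2)·φ(31) = 1·30 = 30 = 2 · 3 · 5.
Divisors of 30: 1, 2, 3, 5, 6, 10, 15, 30.
Compute 5^d (mod 62) for the divisors d until we hit 1:
5^1 ≡ 5 (mod 62)
5^2 ≡ 25 (mod 62)
5^3 ≡ 1 (mod 62) ✓
So ord_62(5) = 3, hence |⟨5⟩| = 3.
[(Z/62Z)^× : ⟨5⟩] = 30/3 = 10.

10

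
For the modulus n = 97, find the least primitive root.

5

φ(97) = 97 − 1 = 96 = 2^5 · 3.
g is a primitive root iff g^(96/q) ≢ 1 (mod 97) for each prime q ∈ {2, 3}.
g = 2: 2^48 ≡ 1 — hits 1, so not a primitive root.
g = 3: 3^48 ≡ 1 — hits 1, so not a primitive root.
g = 4: 4^48 ≡ 1 — hits 1, so not a primitive root.
g = 5: 5^48 ≡ 96; 5^32 ≡ 35 — none is 1, so 5 is a primitive root.
Hence the least primitive root of 97 is 5.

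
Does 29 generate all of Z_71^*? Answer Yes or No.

No

φ(71) = 71 − 1 = 70 = 2 · 5 · 7.
It suffices to check that the order of 29 is not a proper divisor of 70: compute 29^(70/q) for q ∈ {2, 5, 7}.
29^35 ≡ 1 (mod 71)  [q = 2: ≡ 1 ✗]
29^14 ≡ 57 (mod 71)  [q = 5: ≢ 1 ✓]
29^10 ≡ 48 (mod 71)  [q = 7: ≢ 1 ✓]
29^35 ≡ 1 shows ord(29) | 35, strictly less than φ(71); not a primitive root.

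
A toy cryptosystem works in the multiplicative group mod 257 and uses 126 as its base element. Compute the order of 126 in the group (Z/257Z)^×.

By Lagrange's theorem, ord_257(126) divides φ(257) = 257 − 1 = 256 = 2^8.
Divisors of 256: 1, 2, 4, 8, 16, 32, 64, 128, 256.
Compute 126^d (mod 257) for the divisors d until we hit 1:
126^1 ≡ 126 (mod 257)
126^2 ≡ 199 (mod 257)
126^4 ≡ 23 (mod 257)
126^8 ≡ 15 (mod 257)
126^16 ≡ 225 (mod 257)
126^32 ≡ 253 (mod 257)
126^64 ≡ 16 (mod 257)
126^128 ≡ 256 (mod 257)
126^256 ≡ 1 (mod 257) ✓
The smallest such exponent is 256, so the order of 126 is 256.

256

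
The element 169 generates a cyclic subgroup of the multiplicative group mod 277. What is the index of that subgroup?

12

Since 169 ∈ (Z/277Z)^×, its order divides φ(277) = 277 − 1 = 276 = 2^2 · 3 · 23.
Divisors of 276: 1, 2, 3, 4, 6, 12, 23, 46, 69, 92, 138, 276.
Compute 169^d (mod 277) for the divisors d until we hit 1:
169^1 ≡ 169 (mod 277)
169^2 ≡ 30 (mod 277)
169^3 ≡ 84 (mod 277)
169^4 ≡ 69 (mod 277)
169^6 ≡ 131 (mod 277)
169^12 ≡ 264 (mod 277)
169^23 ≡ 1 (mod 277) ✓
Thus |⟨169⟩| = ord(169) = 23.
The index is φ(277) / ord(169) = 276 / 23 = 12.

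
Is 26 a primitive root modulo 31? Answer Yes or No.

No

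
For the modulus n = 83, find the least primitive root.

2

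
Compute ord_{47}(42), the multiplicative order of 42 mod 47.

23

The order of 42 must divide φ(47) = 47 − 1 = 46 = 2 · 23.
Divisors of 46: 1, 2, 23, 46.
Evaluate successive powers at the divisors of 46:
42^1 ≡ 42
42^2 ≡ 25
42^23 ≡ 1
Therefore the multiplicative order of 42 modulo 47 is 23.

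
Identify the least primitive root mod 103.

5

φ(103) = 103 − 1 = 102 = 2 · 3 · 17.
Test candidates g = 2, 3, … against the prime factors q ∈ {2, 3, 17} of φ(103): g is a generator iff g^(102/q) ≢ 1 for every such q.
g = 2: 2^51 ≡ 1 — hits 1, so not a primitive root.
g = 3: 3^51 ≡ 102; 3^34 ≡ 1 — hits 1, so not a primitive root.
g = 4: 4^51 ≡ 1 — hits 1, so not a primitive root.
g = 5: 5^51 ≡ 102; 5^34 ≡ 56; 5^6 ≡ 72 — none is 1, so 5 is a primitive root.
So 5 is the smallest generator of (Z/103Z)^×.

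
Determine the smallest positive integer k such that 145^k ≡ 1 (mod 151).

75

By Lagrange's theorem, ord_151(145) divides φ(151) = 151 − 1 = 150 = 2 · 3 · 5^2.
Divisors of 150: 1, 2, 3, 5, 6, 10, 15, 25, 30, 50, 75, 150.
Check 145^d mod 151 for each divisor in increasing order:
145^1 ≡ 145
145^2 ≡ 36
145^3 ≡ 86
145^5 ≡ 76
145^6 ≡ 148
145^10 ≡ 38
145^15 ≡ 19
145^25 ≡ 118
145^30 ≡ 59
145^50 ≡ 32
145^75 ≡ 1
Hence ord(145) = 75.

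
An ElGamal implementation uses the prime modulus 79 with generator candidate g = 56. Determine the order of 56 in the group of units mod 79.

6

The order of 56 must divide φ(79) = 79 − 1 = 78 = 2 · 3 · 13.
Divisors of 78: 1, 2, 3, 6, 13, 26, 39, 78.
Evaluate successive powers at the divisors of 78:
56^1 ≡ 56 (mod 79)
56^2 ≡ 55 (mod 79)
56^3 ≡ 78 (mod 79)
56^6 ≡ 1 (mod 79) ✓
Hence ord(56) = 6.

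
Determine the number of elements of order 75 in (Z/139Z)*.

φ(139) = 139 − 1 = 138 = 2 · 3 · 23.
(Z/139Z)^× is cyclic (|G| = 138); a cyclic group of order m has exactly φ(d) elements of each order d | m, and none otherwise.
Here 138 is not a multiple of 75, so there are no elements of order 75.

0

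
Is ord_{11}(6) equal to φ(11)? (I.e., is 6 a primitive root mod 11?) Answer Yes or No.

Yes

φ(11) = 11 − 1 = 10 = 2 · 5.
An element g generates (Z/11Z)^× iff g^(10/q) ≢ 1 (mod 11) for each prime q ∈ {2, 5}.
6^5 ≡ 10 (mod 11)  [q = 2: ≢ 1 ✓]
6^2 ≡ 3 (mod 11)  [q = 5: ≢ 1 ✓]
None equal 1, so ord_11(6) = 10: 6 is a primitive root.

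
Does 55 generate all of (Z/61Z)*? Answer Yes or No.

Yes

φ(61) = 61 − 1 = 60 = 2^2 · 3 · 5.
Test 55^(60/q) mod 61 for each prime factor q of 60:
55^30 ≡ 60 (mod 61)  [q = 2: ≢ 1 ✓]
55^20 ≡ 47 (mod 61)  [q = 3: ≢ 1 ✓]
55^12 ≡ 20 (mod 61)  [q = 5: ≢ 1 ✓]
All checks pass, so 55 has order 60 and is a primitive root modulo 61.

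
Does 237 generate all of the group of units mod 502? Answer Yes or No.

φ(502) = φ(2)·φ(251) = 1·250 = 250 = 2 · 5^3.
Test 237^(250/q) mod 502 for each prime factor q of 250:
237^125 ≡ 1 (mod 502)  [q = 2: ≡ 1 ✗]
237^50 ≡ 113 (mod 502)  [q = 5: ≢ 1 ✓]
Since 237^125 ≡ 1, the order of 237 divides 125 < 250, so 237 is not a primitive root.

No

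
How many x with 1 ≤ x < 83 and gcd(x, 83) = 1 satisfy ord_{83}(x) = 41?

40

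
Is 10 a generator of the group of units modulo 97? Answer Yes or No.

φ(97) = 97 − 1 = 96 = 2^5 · 3.
Test 10^(96/q) mod 97 for each prime factor q of 96:
10^48 ≡ 96 (mod 97)  [q = 2: ≢ 1 ✓]
10^32 ≡ 61 (mod 97)  [q = 3: ≢ 1 ✓]
Every test exponent gives a nontrivial residue, hence 10 generates the full group.

Yes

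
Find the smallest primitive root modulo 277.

5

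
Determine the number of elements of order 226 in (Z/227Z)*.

φ(227) = 227 − 1 = 226 = 2 · 113.
In a cyclic group of order 226, there are φ(d) elements of order d for each divisor d of 226, and zero for non-divisors.
226 = 2 · 113 divides 226, and φ(226) = 112.

112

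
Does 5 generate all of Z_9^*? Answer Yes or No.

Yes

φ(9) = φ(3^2) = 3·(3−1) = 6 = 2 · 3.
5 is a primitive root mod 9 iff 5^(φ(9)/q) ≢ 1 for every prime q | φ(9), i.e. q ∈ {2, 3}.
5^3 ≡ 8 (mod 9)  [q = 2: ≢ 1 ✓]
5^2 ≡ 7 (mod 9)  [q = 3: ≢ 1 ✓]
Every test exponent gives a nontrivial residue, hence 5 generates the full group.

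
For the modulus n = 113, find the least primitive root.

3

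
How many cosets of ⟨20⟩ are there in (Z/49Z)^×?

The order of 20 must divide φ(49) = φ(7^2) = 7·(7−1) = 42 = 2 · 3 · 7.
Divisors of 42: 1, 2, 3, 6, 7, 14, 21, 42.
Compute 20^d (mod 49) for the divisors d until we hit 1:
20^1 ≡ 20 (mod 49)
20^2 ≡ 8 (mod 49)
20^3 ≡ 13 (mod 49)
20^6 ≡ 22 (mod 49)
20^7 ≡ 48 (mod 49)
20^14 ≡ 1 (mod 49) ✓
So ord_49(20) = 14, hence |⟨20⟩| = 14.
The index is φ(49) / ord(20) = 42 / 14 = 3.

3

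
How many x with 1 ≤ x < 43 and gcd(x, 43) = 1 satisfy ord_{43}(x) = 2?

1

φ(43) = 43 − 1 = 42 = 2 · 3 · 7.
Since (Z/43Z)^× is cyclic of order 42, the number of elements of order d is φ(d) when d | 42 and 0 otherwise.
2 | 42, and φ(2) = 2 − 1 = 1.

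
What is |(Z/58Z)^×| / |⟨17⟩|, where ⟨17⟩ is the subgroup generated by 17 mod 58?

7

ord(17) | φ(58) = φ(2)·φ(29) = 1·28 = 28 = 2^2 · 7.
Divisors of 28: 1, 2, 4, 7, 14, 28.
Check 17^d mod 58 for each divisor in increasing order:
17^1 ≡ 17 (mod 58)
17^2 ≡ 57 (mod 58)
17^4 ≡ 1 (mod 58) ✓
The order of 17 is 4, so the subgroup it generates has 4 elements.
Index = |(Z/58Z)^×| / |⟨17⟩| = 28 / 4 = 7.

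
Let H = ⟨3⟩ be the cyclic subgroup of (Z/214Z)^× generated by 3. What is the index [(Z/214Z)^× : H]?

Since 3 ∈ (Z/214Z)^×, its order divides φ(214) = φ(2)·φ(107) = 1·106 = 106 = 2 · 53.
Divisors of 106: 1, 2, 53, 106.
Compute 3^d (mod 214) for the divisors d until we hit 1:
3^1 ≡ 3 (mod 214)
3^2 ≡ 9 (mod 214)
3^53 ≡ 1 (mod 214) ✓
Thus |⟨3⟩| = ord(3) = 53.
The index is φ(214) / ord(3) = 106 / 53 = 2.

2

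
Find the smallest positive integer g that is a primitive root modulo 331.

3

φ(331) = 331 − 1 = 330 = 2 · 3 · 5 · 11.
g is a primitive root iff g^(330/q) ≢ 1 (mod 331) for each prime q ∈ {2, 3, 5, 11}.
g = 2: 2^165 ≡ 330; 2^110 ≡ 299; 2^66 ≡ 64; 2^30 ≡ 1 — hits 1, so not a primitive root.
g = 3: 3^165 ≡ 330; 3^110 ≡ 299; 3^66 ≡ 64; 3^30 ≡ 270 — none is 1, so 3 is a primitive root.
The smallest primitive root modulo 331 is 3.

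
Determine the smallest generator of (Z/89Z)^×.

3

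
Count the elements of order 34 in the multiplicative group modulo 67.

φ(67) = 67 − 1 = 66 = 2 · 3 · 11.
In a cyclic group of order 66, there are φ(d) elements of order d for each divisor d of 66, and zero for non-divisors.
Since 34 ∤ 66, the count is 0.

0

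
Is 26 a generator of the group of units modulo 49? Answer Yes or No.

φ(49) = φ(7^2) = 7·(7−1) = 42 = 2 · 3 · 7.
It suffices to check that the order of 26 is not a proper divisor of 42: compute 26^(42/q) for q ∈ {2, 3, 7}.
26^21 ≡ 48 (mod 49)  [q = 2: ≢ 1 ✓]
26^14 ≡ 18 (mod 49)  [q = 3: ≢ 1 ✓]
26^6 ≡ 29 (mod 49)  [q = 7: ≢ 1 ✓]
None equal 1, so ord_49(26) = 42: 26 is a primitive root.

Yes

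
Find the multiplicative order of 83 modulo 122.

The order of 83 must divide φ(122) = φ(2)·φ(61) = 1·60 = 60 = 2^2 · 3 · 5.
Divisors of 60: 1, 2, 3, 4, 5, 6, 10, 12, 15, 20, 30, 60.
Compute 83^d (mod 122) for the divisors d until we hit 1:
83^1 ≡ 83 (mod 122)
83^2 ≡ 57 (mod 122)
83^3 ≡ 95 (mod 122)
83^4 ≡ 77 (mod 122)
83^5 ≡ 47 (mod 122)
83^6 ≡ 119 (mod 122)
83^10 ≡ 13 (mod 122)
83^12 ≡ 9 (mod 122)
83^15 ≡ 1 (mod 122) ✓
Therefore the multiplicative order of 83 modulo 122 is 15.

15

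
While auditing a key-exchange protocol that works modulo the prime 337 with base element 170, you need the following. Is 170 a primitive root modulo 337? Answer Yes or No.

φ(337) = 337 − 1 = 336 = 2^4 · 3 · 7.
Test 170^(336/q) mod 337 for each prime factor q of 336:
170^168 ≡ 1 (mod 337)  [q = 2: ≡ 1 ✗]
170^112 ≡ 128 (mod 337)  [q = 3: ≢ 1 ✓]
170^48 ≡ 64 (mod 337)  [q = 7: ≢ 1 ✓]
Since 170^168 ≡ 1, the order of 170 divides 168 < 336, so 170 is not a primitive root.

No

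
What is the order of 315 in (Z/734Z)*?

122

By Lagrange's theorem, ord_734(315) divides φ(734) = φ(2)·φ(367) = 1·366 = 366 = 2 · 3 · 61.
Divisors of 366: 1, 2, 3, 6, 61, 122, 183, 366.
Check 315^d mod 734 for each divisor in increasing order:
315^1 ≡ 315 (mod 734)
315^2 ≡ 135 (mod 734)
315^3 ≡ 687 (mod 734)
315^6 ≡ 7 (mod 734)
315^61 ≡ 733 (mod 734)
315^122 ≡ 1 (mod 734) ✓
So ord_734(315) = 122.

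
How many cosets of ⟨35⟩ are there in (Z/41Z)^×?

Since 35 ∈ (Z/41Z)^×, its order divides φ(41) = 41 − 1 = 40 = 2^3 · 5.
Divisors of 40: 1, 2, 4, 5, 8, 10, 20, 40.
Evaluate successive powers at the divisors of 40:
35^1 ≡ 35 (mod 41)
35^2 ≡ 36 (mod 41)
35^4 ≡ 25 (mod 41)
35^5 ≡ 14 (mod 41)
35^8 ≡ 10 (mod 41)
35^10 ≡ 32 (mod 41)
35^20 ≡ 40 (mod 41)
35^40 ≡ 1 (mod 41) ✓
The order of 35 is 40, so the subgroup it generates has 40 elements.
The index is φ(41) / ord(35) = 40 / 40 = 1.

1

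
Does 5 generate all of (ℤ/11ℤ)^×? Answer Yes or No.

No

φ(11) = 11 − 1 = 10 = 2 · 5.
5 is a primitive root mod 11 iff 5^(φ(11)/q) ≢ 1 for every prime q | φ(11), i.e. q ∈ {2, 5}.
5^5 ≡ 1 (mod 11)  [q = 2: ≡ 1 ✗]
5^2 ≡ 3 (mod 11)  [q = 5: ≢ 1 ✓]
5^5 ≡ 1 shows ord(5) | 5, strictly less than φ(11); not a primitive root.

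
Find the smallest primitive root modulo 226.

3

φ(226) = φ(2)·φ(113) = 1·112 = 112 = 2^4 · 7.
g is a primitive root iff g^(112/q) ≢ 1 (mod 226) for each prime q ∈ {2, 7}.
g = 2: gcd(2, 226) = 2 > 1, not a unit — skip.
g = 3: 3^56 ≡ 225; 3^16 ≡ 49 — none is 1, so 3 is a primitive root.
The smallest primitive root modulo 226 is 3.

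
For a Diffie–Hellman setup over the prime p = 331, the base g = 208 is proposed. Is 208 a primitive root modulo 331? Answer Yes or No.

Yes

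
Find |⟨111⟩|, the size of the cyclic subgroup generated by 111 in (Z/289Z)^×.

136

Since 111 ∈ (Z/289Z)^×, its order divides φ(289) = φ(17^2) = 17·(17−1) = 272 = 2^4 · 17.
Divisors of 272: 1, 2, 4, 8, 16, 17, 34, 68, 136, 272.
Test each divisor d:
111^1 ≡ 111
111^2 ≡ 183
111^4 ≡ 254
111^8 ≡ 69
111^16 ≡ 137
111^17 ≡ 179
111^34 ≡ 251
111^68 ≡ 288
111^136 ≡ 1
So ord_289(111) = 136.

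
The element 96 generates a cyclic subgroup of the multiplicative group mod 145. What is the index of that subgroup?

Since 96 ∈ (Z/145Z)^×, its order divides φ(145) = φ(5·29) = (5−1)·(29−1) = 4·28 = 112 = 2^4 · 7.
Divisors of 112: 1, 2, 4, 7, 8, 14, 16, 28, 56, 112.
Compute 96^d (mod 145) for the divisors d until we hit 1:
96^1 ≡ 96
96^2 ≡ 81
96^4 ≡ 36
96^7 ≡ 86
96^8 ≡ 136
96^14 ≡ 1
The order of 96 is 14, so the subgroup it generates has 14 elements.
The index is φ(145) / ord(96) = 112 / 14 = 8.

8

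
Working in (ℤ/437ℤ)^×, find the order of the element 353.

33

By Lagrange's theorem, ord_437(353) divides φ(437) = φ(19·23) = (19−1)·(23−1) = 18·22 = 396 = 2^2 · 3^2 · 11.
Divisors of 396: 1, 2, 3, 4, 6, 9, 11, 12, 18, 22, 33, 36, 44, 66, 99, 132, 198, 396.
Compute 353^d (mod 437) for the divisors d until we hit 1:
353^1 ≡ 353 (mod 437)
353^2 ≡ 64 (mod 437)
353^3 ≡ 305 (mod 437)
353^4 ≡ 163 (mod 437)
353^6 ≡ 381 (mod 437)
353^9 ≡ 400 (mod 437)
353^11 ≡ 254 (mod 437)
353^12 ≡ 77 (mod 437)
353^18 ≡ 58 (mod 437)
353^22 ≡ 277 (mod 437)
353^33 ≡ 1 (mod 437) ✓
Hence ord(353) = 33.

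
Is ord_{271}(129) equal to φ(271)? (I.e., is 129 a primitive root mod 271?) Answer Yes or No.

No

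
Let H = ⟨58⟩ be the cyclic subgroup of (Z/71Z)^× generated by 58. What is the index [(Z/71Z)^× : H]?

2

By Lagrange's theorem, ord_71(58) divides φ(71) = 71 − 1 = 70 = 2 · 5 · 7.
Divisors of 70: 1, 2, 5, 7, 10, 14, 35, 70.
Test each divisor d:
58^1 ≡ 58
58^2 ≡ 27
58^5 ≡ 37
58^7 ≡ 5
58^10 ≡ 20
58^14 ≡ 25
58^35 ≡ 1
The order of 58 is 35, so the subgroup it generates has 35 elements.
Index = |(Z/71Z)^×| / |⟨58⟩| = 70 / 35 = 2.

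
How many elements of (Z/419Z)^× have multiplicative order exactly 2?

1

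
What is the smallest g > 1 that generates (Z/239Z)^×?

7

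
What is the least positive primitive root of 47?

φ(47) = 47 − 1 = 46 = 2 · 23.
Test candidates g = 2, 3, … against the prime factors q ∈ {2, 23} of φ(47): g is a generator iff g^(46/q) ≢ 1 for every such q.
g = 2: 2^23 ≡ 1 — hits 1, so not a primitive root.
g = 3: 3^23 ≡ 1 — hits 1, so not a primitive root.
g = 4: 4^23 ≡ 1 — hits 1, so not a primitive root.
g = 5: 5^23 ≡ 46; 5^2 ≡ 25 — none is 1, so 5 is a primitive root.
Hence the least primitive root of 47 is 5.

5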